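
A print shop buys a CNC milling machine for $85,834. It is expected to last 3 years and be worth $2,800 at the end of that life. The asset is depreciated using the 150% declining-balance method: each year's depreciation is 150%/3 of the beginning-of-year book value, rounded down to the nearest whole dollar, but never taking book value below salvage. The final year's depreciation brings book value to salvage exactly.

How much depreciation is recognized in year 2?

$21,458

Depreciable base = $85,834 − $2,800 = $83,034.
Year 1: ⌊$85,834 × 150%/3⌋ = $42,917. Book value $42,917.
Year 2: ⌊$42,917 × 150%/3⌋ = $21,458. Book value $21,459.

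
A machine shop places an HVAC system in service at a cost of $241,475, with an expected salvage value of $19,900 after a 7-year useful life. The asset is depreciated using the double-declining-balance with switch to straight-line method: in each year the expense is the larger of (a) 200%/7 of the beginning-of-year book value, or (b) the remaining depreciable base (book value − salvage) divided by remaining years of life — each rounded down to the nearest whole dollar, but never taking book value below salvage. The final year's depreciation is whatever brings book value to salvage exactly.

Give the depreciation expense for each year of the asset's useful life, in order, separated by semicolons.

$68,992; $49,280; $35,200; $25,143; $17,960; $12,828; $12,172

Depreciable base = $241,475 − $19,900 = $221,575.
Year 1: DB = ⌊$241,475 × 200%/7⌋ = $68,992; SL = ⌊$221,575/7⌋ = $31,653 → take DB $68,992. Book value $172,483.
Year 2: DB = ⌊$172,483 × 200%/7⌋ = $49,280; SL = ⌊$152,583/6⌋ = $25,430 → take DB $49,280. Book value $123,203.
Year 3: DB = ⌊$123,203 × 200%/7⌋ = $35,200; SL = ⌊$103,303/5⌋ = $20,660 → take DB $35,200. Book value $88,003.
Year 4: DB = ⌊$88,003 × 200%/7⌋ = $25,143; SL = ⌊$68,103/4⌋ = $17,025 → take DB $25,143. Book value $62,860.
Year 5: DB = ⌊$62,860 × 200%/7⌋ = $17,960; SL = ⌊$42,960/3⌋ = $14,320 → take DB $17,960. Book value $44,900.
Year 6: DB = ⌊$44,900 × 200%/7⌋ = $12,828; SL = ⌊$25,000/2⌋ = $12,500 → take DB $12,828. Book value $32,072.
Year 7 (final): $32,072 − $19,900 = $12,172. Book value $19,900.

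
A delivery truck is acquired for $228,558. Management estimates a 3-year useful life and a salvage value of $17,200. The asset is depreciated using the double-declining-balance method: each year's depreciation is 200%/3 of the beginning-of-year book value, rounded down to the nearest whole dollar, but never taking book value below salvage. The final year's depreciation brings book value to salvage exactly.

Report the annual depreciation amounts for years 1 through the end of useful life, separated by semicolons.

$152,372; $50,790; $8,196

Depreciable base = $228,558 − $17,200 = $211,358.
Year 1: ⌊$228,558 × 200%/3⌋ = $152,372. Book value $76,186.
Year 2: ⌊$76,186 × 200%/3⌋ = $50,790. Book value $25,396.
Year 3 (final): $25,396 − $17,200 = $8,196. Book value $17,200.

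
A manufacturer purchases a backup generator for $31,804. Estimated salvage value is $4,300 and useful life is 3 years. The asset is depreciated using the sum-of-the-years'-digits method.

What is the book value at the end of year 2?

$8,884

Depreciable base = $31,804 − $4,300 = $27,504.
Sum of the years' digits = 3+2+1 = 6.
Year 1: $27,504 × 3/6 = $13,752. Book value $18,052.
Year 2: $27,504 × 2/6 = $9,168. Book value $8,884.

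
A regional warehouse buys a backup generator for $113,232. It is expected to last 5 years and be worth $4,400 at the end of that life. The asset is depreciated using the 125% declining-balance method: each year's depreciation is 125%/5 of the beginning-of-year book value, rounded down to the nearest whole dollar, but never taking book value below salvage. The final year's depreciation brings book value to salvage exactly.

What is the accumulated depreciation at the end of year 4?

$77,404

Depreciable base = $113,232 − $4,400 = $108,832.
Year 1: ⌊$113,232 × 125%/5⌋ = $28,308. Book value $84,924.
Year 2: ⌊$84,924 × 125%/5⌋ = $21,231. Book value $63,693.
Year 3: ⌊$63,693 × 125%/5⌋ = $15,923. Book value $47,770.
Year 4: ⌊$47,770 × 125%/5⌋ = $11,942. Book value $35,828.
Accumulated through year 4 = $113,232 − $35,828 = $77,404.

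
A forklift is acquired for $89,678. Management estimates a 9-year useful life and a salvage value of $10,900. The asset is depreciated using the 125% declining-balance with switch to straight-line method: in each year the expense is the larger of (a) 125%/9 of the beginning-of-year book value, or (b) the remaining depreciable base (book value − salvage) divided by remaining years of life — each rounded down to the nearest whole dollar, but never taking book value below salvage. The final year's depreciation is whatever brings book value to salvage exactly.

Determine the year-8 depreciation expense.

$7,682

Depreciable base = $89,678 − $10,900 = $78,778.
Year 1: DB = ⌊$89,678 × 125%/9⌋ = $12,455; SL = ⌊$78,778/9⌋ = $8,753 → take DB $12,455. Book value $77,223.
Year 2: DB = ⌊$77,223 × 125%/9⌋ = $10,725; SL = ⌊$66,323/8⌋ = $8,290 → take DB $10,725. Book value $66,498.
Year 3: DB = ⌊$66,498 × 125%/9⌋ = $9,235; SL = ⌊$55,598/7⌋ = $7,942 → take DB $9,235. Book value $57,263.
Year 4: DB = ⌊$57,263 × 125%/9⌋ = $7,953; SL = ⌊$46,363/6⌋ = $7,727 → take DB $7,953. Book value $49,310.
Year 5: DB = ⌊$49,310 × 125%/9⌋ = $6,848; SL = ⌊$38,410/5⌋ = $7,682 → take SL $7,682. Book value $41,628.
Year 6: DB = ⌊$41,628 × 125%/9⌋ = $5,781; SL = ⌊$30,728/4⌋ = $7,682 → take SL $7,682. Book value $33,946.
Year 7: DB = ⌊$33,946 × 125%/9⌋ = $4,714; SL = ⌊$23,046/3⌋ = $7,682 → take SL $7,682. Book value $26,264.
Year 8: DB = ⌊$26,264 × 125%/9⌋ = $3,647; SL = ⌊$15,364/2⌋ = $7,682 → take SL $7,682. Book value $18,582.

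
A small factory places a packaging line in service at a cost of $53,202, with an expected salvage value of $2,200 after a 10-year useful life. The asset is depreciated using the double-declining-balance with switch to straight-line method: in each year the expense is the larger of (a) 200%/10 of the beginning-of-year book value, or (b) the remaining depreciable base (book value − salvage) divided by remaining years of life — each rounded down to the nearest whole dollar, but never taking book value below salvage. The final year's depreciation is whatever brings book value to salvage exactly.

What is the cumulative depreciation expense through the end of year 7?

Depreciable base = $53,202 − $2,200 = $51,002.
Year 1: DB = ⌊$53,202 × 200%/10⌋ = $10,640; SL = ⌊$51,002/10⌋ = $5,100 → take DB $10,640. Book value $42,562.
Year 2: DB = ⌊$42,562 × 200%/10⌋ = $8,512; SL = ⌊$40,362/9⌋ = $4,484 → take DB $8,512. Book value $34,050.
Year 3: DB = ⌊$34,050 × 200%/10⌋ = $6,810; SL = ⌊$31,850/8⌋ = $3,981 → take DB $6,810. Book value $27,240.
Year 4: DB = ⌊$27,240 × 200%/10⌋ = $5,448; SL = ⌊$25,040/7⌋ = $3,577 → take DB $5,448. Book value $21,792.
Year 5: DB = ⌊$21,792 × 200%/10⌋ = $4,358; SL = ⌊$19,592/6⌋ = $3,265 → take DB $4,358. Book value $17,434.
Year 6: DB = ⌊$17,434 × 200%/10⌋ = $3,486; SL = ⌊$15,234/5⌋ = $3,046 → take DB $3,486. Book value $13,948.
Year 7: DB = ⌊$13,948 × 200%/10⌋ = $2,789; SL = ⌊$11,748/4⌋ = $2,937 → take SL $2,937. Book value $11,011.
Accumulated through year 7 = $53,202 − $11,011 = $42,191.

$42,191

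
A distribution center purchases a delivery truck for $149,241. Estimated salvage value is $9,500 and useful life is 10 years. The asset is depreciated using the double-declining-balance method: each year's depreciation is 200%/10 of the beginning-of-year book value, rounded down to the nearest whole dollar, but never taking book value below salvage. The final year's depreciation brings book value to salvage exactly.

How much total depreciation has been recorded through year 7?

Depreciable base = $149,241 − $9,500 = $139,741.
Year 1: ⌊$149,241 × 200%/10⌋ = $29,848. Book value $119,393.
Year 2: ⌊$119,393 × 200%/10⌋ = $23,878. Book value $95,515.
Year 3: ⌊$95,515 × 200%/10⌋ = $19,103. Book value $76,412.
Year 4: ⌊$76,412 × 200%/10⌋ = $15,282. Book value $61,130.
Year 5: ⌊$61,130 × 200%/10⌋ = $12,226. Book value $48,904.
Year 6: ⌊$48,904 × 200%/10⌋ = $9,780. Book value $39,124.
Year 7: ⌊$39,124 × 200%/10⌋ = $7,824. Book value $31,300.
Accumulated through year 7 = $149,241 − $31,300 = $117,941.

$117,941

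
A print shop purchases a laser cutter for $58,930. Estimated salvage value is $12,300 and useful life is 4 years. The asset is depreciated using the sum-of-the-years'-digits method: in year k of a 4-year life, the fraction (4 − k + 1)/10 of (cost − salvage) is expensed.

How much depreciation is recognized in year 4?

$4,663

Depreciable base = $58,930 − $12,300 = $46,630.
Sum of the years' digits = 4+3+2+1 = 10.
Year 1: $46,630 × 4/10 = $18,652. Book value $40,278.
Year 2: $46,630 × 3/10 = $13,989. Book value $26,289.
Year 3: $46,630 × 2/10 = $9,326. Book value $16,963.
Year 4: $46,630 × 1/10 = $4,663. Book value $12,300.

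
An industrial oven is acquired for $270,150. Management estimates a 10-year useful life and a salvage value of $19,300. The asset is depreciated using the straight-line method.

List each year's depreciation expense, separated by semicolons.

$25,085; $25,085; $25,085; $25,085; $25,085; $25,085; $25,085; $25,085; $25,085; $25,085

Depreciable base = $270,150 − $19,300 = $250,850.
Annual expense = $250,850 / 10 = $25,085.
End of year 1: book value $245,065.
End of year 2: book value $219,980.
End of year 3: book value $194,895.
End of year 4: book value $169,810.
End of year 5: book value $144,725.
End of year 6: book value $119,640.
End of year 7: book value $94,555.
End of year 8: book value $69,470.
End of year 9: book value $44,385.
End of year 10: book value $19,300.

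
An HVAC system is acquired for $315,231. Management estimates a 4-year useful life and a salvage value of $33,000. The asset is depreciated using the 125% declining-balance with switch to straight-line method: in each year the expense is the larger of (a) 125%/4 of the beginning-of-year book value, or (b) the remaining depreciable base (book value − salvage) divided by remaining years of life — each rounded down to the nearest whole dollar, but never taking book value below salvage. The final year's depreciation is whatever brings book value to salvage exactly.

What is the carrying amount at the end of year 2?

$148,997

Depreciable base = $315,231 − $33,000 = $282,231.
Year 1: DB = ⌊$315,231 × 125%/4⌋ = $98,509; SL = ⌊$282,231/4⌋ = $70,557 → take DB $98,509. Book value $216,722.
Year 2: DB = ⌊$216,722 × 125%/4⌋ = $67,725; SL = ⌊$183,722/3⌋ = $61,240 → take DB $67,725. Book value $148,997.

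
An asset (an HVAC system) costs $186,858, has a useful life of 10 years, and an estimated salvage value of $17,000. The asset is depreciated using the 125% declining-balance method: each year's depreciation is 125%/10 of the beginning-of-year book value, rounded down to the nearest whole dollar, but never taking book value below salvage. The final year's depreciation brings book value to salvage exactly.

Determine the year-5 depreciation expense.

$13,691

Depreciable base = $186,858 − $17,000 = $169,858.
Year 1: ⌊$186,858 × 125%/10⌋ = $23,357. Book value $163,501.
Year 2: ⌊$163,501 × 125%/10⌋ = $20,437. Book value $143,064.
Year 3: ⌊$143,064 × 125%/10⌋ = $17,883. Book value $125,181.
Year 4: ⌊$125,181 × 125%/10⌋ = $15,647. Book value $109,534.
Year 5: ⌊$109,534 × 125%/10⌋ = $13,691. Book value $95,843.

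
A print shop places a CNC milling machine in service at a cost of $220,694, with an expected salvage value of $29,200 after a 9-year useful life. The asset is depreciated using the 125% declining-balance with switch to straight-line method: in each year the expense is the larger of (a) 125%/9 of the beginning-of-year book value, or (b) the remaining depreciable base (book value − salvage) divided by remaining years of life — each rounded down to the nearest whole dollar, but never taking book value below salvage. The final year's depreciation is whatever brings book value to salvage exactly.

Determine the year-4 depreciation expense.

$19,572

Depreciable base = $220,694 − $29,200 = $191,494.
Year 1: DB = ⌊$220,694 × 125%/9⌋ = $30,651; SL = ⌊$191,494/9⌋ = $21,277 → take DB $30,651. Book value $190,043.
Year 2: DB = ⌊$190,043 × 125%/9⌋ = $26,394; SL = ⌊$160,843/8⌋ = $20,105 → take DB $26,394. Book value $163,649.
Year 3: DB = ⌊$163,649 × 125%/9⌋ = $22,729; SL = ⌊$134,449/7⌋ = $19,207 → take DB $22,729. Book value $140,920.
Year 4: DB = ⌊$140,920 × 125%/9⌋ = $19,572; SL = ⌊$111,720/6⌋ = $18,620 → take DB $19,572. Book value $121,348.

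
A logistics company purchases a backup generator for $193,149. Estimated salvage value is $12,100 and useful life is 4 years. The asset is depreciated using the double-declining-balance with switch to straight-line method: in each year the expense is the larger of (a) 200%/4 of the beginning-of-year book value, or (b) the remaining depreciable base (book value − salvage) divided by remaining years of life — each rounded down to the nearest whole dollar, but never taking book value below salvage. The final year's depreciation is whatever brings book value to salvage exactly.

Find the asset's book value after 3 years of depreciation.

Depreciable base = $193,149 − $12,100 = $181,049.
Year 1: DB = ⌊$193,149 × 200%/4⌋ = $96,574; SL = ⌊$181,049/4⌋ = $45,262 → take DB $96,574. Book value $96,575.
Year 2: DB = ⌊$96,575 × 200%/4⌋ = $48,287; SL = ⌊$84,475/3⌋ = $28,158 → take DB $48,287. Book value $48,288.
Year 3: DB = ⌊$48,288 × 200%/4⌋ = $24,144; SL = ⌊$36,188/2⌋ = $18,094 → take DB $24,144. Book value $24,144.

$24,144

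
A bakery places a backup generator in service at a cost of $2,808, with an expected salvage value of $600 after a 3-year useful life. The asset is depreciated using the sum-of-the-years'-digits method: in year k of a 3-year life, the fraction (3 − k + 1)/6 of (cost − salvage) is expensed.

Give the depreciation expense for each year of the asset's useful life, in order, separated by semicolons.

$1,104; $736; $368

Depreciable base = $2,808 − $600 = $2,208.
Sum of the years' digits = 3+2+1 = 6.
Year 1: $2,208 × 3/6 = $1,104. Book value $1,704.
Year 2: $2,208 × 2/6 = $736. Book value $968.
Year 3: $2,208 × 1/6 = $368. Book value $600.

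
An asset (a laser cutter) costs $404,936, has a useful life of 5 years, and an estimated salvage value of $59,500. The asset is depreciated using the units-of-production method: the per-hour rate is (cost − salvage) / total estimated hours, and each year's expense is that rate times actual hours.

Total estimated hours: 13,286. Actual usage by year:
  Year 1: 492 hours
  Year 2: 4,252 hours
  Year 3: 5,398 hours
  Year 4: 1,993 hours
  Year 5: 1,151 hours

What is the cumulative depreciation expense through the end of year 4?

Depreciable base = $404,936 − $59,500 = $345,436.
Rate = $345,436 / 13,286 hours = $26 per hour.
Year 1: 492 × $26 = $12,792. Book value $392,144.
Year 2: 4,252 × $26 = $110,552. Book value $281,592.
Year 3: 5,398 × $26 = $140,348. Book value $141,244.
Year 4: 1,993 × $26 = $51,818. Book value $89,426.
Accumulated through year 4 = $404,936 − $89,426 = $315,510.

$315,510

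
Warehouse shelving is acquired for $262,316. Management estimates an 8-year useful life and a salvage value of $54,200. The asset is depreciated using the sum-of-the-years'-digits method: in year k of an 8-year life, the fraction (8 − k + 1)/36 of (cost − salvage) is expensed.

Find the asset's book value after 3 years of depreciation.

Depreciable base = $262,316 − $54,200 = $208,116.
Sum of the years' digits = 8+7+6+5+4+3+2+1 = 36.
Year 1: $208,116 × 8/36 = $46,248. Book value $216,068.
Year 2: $208,116 × 7/36 = $40,467. Book value $175,601.
Year 3: $208,116 × 6/36 = $34,686. Book value $140,915.

$140,915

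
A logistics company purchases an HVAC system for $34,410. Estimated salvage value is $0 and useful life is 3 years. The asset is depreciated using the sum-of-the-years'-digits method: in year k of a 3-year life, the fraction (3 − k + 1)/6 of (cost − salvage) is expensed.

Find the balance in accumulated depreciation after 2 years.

$28,675

Depreciable base = $34,410 − $0 = $34,410.
Sum of the years' digits = 3+2+1 = 6.
Year 1: $34,410 × 3/6 = $17,205. Book value $17,205.
Year 2: $34,410 × 2/6 = $11,470. Book value $5,735.
Accumulated through year 2 = $34,410 − $5,735 = $28,675.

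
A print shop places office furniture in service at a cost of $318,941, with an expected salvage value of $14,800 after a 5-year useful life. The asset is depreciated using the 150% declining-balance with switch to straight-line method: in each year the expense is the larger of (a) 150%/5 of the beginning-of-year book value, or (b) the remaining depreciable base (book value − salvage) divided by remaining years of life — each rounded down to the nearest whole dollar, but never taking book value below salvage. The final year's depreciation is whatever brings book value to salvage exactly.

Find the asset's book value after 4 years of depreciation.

Depreciable base = $318,941 − $14,800 = $304,141.
Year 1: DB = ⌊$318,941 × 150%/5⌋ = $95,682; SL = ⌊$304,141/5⌋ = $60,828 → take DB $95,682. Book value $223,259.
Year 2: DB = ⌊$223,259 × 150%/5⌋ = $66,977; SL = ⌊$208,459/4⌋ = $52,114 → take DB $66,977. Book value $156,282.
Year 3: DB = ⌊$156,282 × 150%/5⌋ = $46,884; SL = ⌊$141,482/3⌋ = $47,160 → take SL $47,160. Book value $109,122.
Year 4: DB = ⌊$109,122 × 150%/5⌋ = $32,736; SL = ⌊$94,322/2⌋ = $47,161 → take SL $47,161. Book value $61,961.

$61,961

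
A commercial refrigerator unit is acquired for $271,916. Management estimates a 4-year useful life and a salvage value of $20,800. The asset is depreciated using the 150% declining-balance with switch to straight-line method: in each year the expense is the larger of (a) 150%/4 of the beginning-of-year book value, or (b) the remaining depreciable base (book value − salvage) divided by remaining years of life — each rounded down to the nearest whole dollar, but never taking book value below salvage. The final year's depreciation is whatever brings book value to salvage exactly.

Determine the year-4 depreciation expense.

Depreciable base = $271,916 − $20,800 = $251,116.
Year 1: DB = ⌊$271,916 × 150%/4⌋ = $101,968; SL = ⌊$251,116/4⌋ = $62,779 → take DB $101,968. Book value $169,948.
Year 2: DB = ⌊$169,948 × 150%/4⌋ = $63,730; SL = ⌊$149,148/3⌋ = $49,716 → take DB $63,730. Book value $106,218.
Year 3: DB = ⌊$106,218 × 150%/4⌋ = $39,831; SL = ⌊$85,418/2⌋ = $42,709 → take SL $42,709. Book value $63,509.
Year 4 (final): $63,509 − $20,800 = $42,709. Book value $20,800.

$42,709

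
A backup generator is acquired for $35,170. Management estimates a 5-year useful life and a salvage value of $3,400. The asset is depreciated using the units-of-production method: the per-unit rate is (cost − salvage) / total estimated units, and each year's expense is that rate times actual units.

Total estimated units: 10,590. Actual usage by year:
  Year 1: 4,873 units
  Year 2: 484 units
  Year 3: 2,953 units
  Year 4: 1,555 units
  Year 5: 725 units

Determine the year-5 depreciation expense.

Depreciable base = $35,170 − $3,400 = $31,770.
Rate = $31,770 / 10,590 units = $3 per unit.
Year 1: 4,873 × $3 = $14,619. Book value $20,551.
Year 2: 484 × $3 = $1,452. Book value $19,099.
Year 3: 2,953 × $3 = $8,859. Book value $10,240.
Year 4: 1,555 × $3 = $4,665. Book value $5,575.
Year 5: 725 × $3 = $2,175. Book value $3,400.

$2,175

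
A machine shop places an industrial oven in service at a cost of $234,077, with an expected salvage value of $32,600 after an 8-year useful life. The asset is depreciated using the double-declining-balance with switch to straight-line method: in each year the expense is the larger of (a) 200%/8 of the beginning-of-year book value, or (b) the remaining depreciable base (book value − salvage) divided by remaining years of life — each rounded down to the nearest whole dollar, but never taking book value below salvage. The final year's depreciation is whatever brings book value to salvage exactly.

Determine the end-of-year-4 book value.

$74,064

Depreciable base = $234,077 − $32,600 = $201,477.
Year 1: DB = ⌊$234,077 × 200%/8⌋ = $58,519; SL = ⌊$201,477/8⌋ = $25,184 → take DB $58,519. Book value $175,558.
Year 2: DB = ⌊$175,558 × 200%/8⌋ = $43,889; SL = ⌊$142,958/7⌋ = $20,422 → take DB $43,889. Book value $131,669.
Year 3: DB = ⌊$131,669 × 200%/8⌋ = $32,917; SL = ⌊$99,069/6⌋ = $16,511 → take DB $32,917. Book value $98,752.
Year 4: DB = ⌊$98,752 × 200%/8⌋ = $24,688; SL = ⌊$66,152/5⌋ = $13,230 → take DB $24,688. Book value $74,064.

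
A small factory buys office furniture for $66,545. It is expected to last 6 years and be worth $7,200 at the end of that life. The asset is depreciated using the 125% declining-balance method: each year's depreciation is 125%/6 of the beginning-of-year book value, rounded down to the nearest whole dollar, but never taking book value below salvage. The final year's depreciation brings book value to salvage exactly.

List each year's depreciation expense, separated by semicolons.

Depreciable base = $66,545 − $7,200 = $59,345.
Year 1: ⌊$66,545 × 125%/6⌋ = $13,863. Book value $52,682.
Year 2: ⌊$52,682 × 125%/6⌋ = $10,975. Book value $41,707.
Year 3: ⌊$41,707 × 125%/6⌋ = $8,688. Book value $33,019.
Year 4: ⌊$33,019 × 125%/6⌋ = $6,878. Book value $26,141.
Year 5: ⌊$26,141 × 125%/6⌋ = $5,446. Book value $20,695.
Year 6 (final): $20,695 − $7,200 = $13,495. Book value $7,200.

$13,863; $10,975; $8,688; $6,878; $5,446; $13,495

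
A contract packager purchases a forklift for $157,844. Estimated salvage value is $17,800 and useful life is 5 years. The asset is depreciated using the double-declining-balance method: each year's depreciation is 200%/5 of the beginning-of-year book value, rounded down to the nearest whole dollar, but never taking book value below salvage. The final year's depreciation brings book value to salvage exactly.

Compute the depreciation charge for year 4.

$13,638

Depreciable base = $157,844 − $17,800 = $140,044.
Year 1: ⌊$157,844 × 200%/5⌋ = $63,137. Book value $94,707.
Year 2: ⌊$94,707 × 200%/5⌋ = $37,882. Book value $56,825.
Year 3: ⌊$56,825 × 200%/5⌋ = $22,730. Book value $34,095.
Year 4: ⌊$34,095 × 200%/5⌋ = $13,638. Book value $20,457.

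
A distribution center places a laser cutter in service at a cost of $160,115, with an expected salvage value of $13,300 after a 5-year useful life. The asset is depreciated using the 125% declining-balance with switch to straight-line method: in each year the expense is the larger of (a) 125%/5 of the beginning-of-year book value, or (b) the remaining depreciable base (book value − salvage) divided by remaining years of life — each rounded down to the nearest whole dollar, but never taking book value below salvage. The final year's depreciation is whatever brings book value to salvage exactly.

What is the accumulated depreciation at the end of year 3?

Depreciable base = $160,115 − $13,300 = $146,815.
Year 1: DB = ⌊$160,115 × 125%/5⌋ = $40,028; SL = ⌊$146,815/5⌋ = $29,363 → take DB $40,028. Book value $120,087.
Year 2: DB = ⌊$120,087 × 125%/5⌋ = $30,021; SL = ⌊$106,787/4⌋ = $26,696 → take DB $30,021. Book value $90,066.
Year 3: DB = ⌊$90,066 × 125%/5⌋ = $22,516; SL = ⌊$76,766/3⌋ = $25,588 → take SL $25,588. Book value $64,478.
Accumulated through year 3 = $160,115 − $64,478 = $95,637.

$95,637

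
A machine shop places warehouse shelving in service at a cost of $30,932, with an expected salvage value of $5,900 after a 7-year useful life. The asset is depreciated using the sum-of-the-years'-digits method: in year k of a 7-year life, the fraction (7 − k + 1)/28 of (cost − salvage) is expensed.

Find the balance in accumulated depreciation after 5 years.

Depreciable base = $30,932 − $5,900 = $25,032.
Sum of the years' digits = 7+6+5+4+3+2+1 = 28.
Year 1: $25,032 × 7/28 = $6,258. Book value $24,674.
Year 2: $25,032 × 6/28 = $5,364. Book value $19,310.
Year 3: $25,032 × 5/28 = $4,470. Book value $14,840.
Year 4: $25,032 × 4/28 = $3,576. Book value $11,264.
Year 5: $25,032 × 3/28 = $2,682. Book value $8,582.
Accumulated through year 5 = $30,932 − $8,582 = $22,350.

$22,350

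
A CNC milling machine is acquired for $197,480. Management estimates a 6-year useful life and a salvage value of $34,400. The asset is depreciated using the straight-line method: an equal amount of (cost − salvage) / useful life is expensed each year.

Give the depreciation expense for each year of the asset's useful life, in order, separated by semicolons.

Depreciable base = $197,480 − $34,400 = $163,080.
Annual expense = $163,080 / 6 = $27,180.
End of year 1: book value $170,300.
End of year 2: book value $143,120.
End of year 3: book value $115,940.
End of year 4: book value $88,760.
End of year 5: book value $61,580.
End of year 6: book value $34,400.

$27,180; $27,180; $27,180; $27,180; $27,180; $27,180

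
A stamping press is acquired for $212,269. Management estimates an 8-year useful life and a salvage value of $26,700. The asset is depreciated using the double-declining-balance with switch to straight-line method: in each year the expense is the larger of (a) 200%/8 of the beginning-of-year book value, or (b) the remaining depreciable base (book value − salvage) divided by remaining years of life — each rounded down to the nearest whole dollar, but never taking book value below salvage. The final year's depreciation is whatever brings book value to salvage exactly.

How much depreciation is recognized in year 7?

$9,445

Depreciable base = $212,269 − $26,700 = $185,569.
Year 1: DB = ⌊$212,269 × 200%/8⌋ = $53,067; SL = ⌊$185,569/8⌋ = $23,196 → take DB $53,067. Book value $159,202.
Year 2: DB = ⌊$159,202 × 200%/8⌋ = $39,800; SL = ⌊$132,502/7⌋ = $18,928 → take DB $39,800. Book value $119,402.
Year 3: DB = ⌊$119,402 × 200%/8⌋ = $29,850; SL = ⌊$92,702/6⌋ = $15,450 → take DB $29,850. Book value $89,552.
Year 4: DB = ⌊$89,552 × 200%/8⌋ = $22,388; SL = ⌊$62,852/5⌋ = $12,570 → take DB $22,388. Book value $67,164.
Year 5: DB = ⌊$67,164 × 200%/8⌋ = $16,791; SL = ⌊$40,464/4⌋ = $10,116 → take DB $16,791. Book value $50,373.
Year 6: DB = ⌊$50,373 × 200%/8⌋ = $12,593; SL = ⌊$23,673/3⌋ = $7,891 → take DB $12,593. Book value $37,780.
Year 7: DB = ⌊$37,780 × 200%/8⌋ = $9,445; SL = ⌊$11,080/2⌋ = $5,540 → take DB $9,445. Book value $28,335.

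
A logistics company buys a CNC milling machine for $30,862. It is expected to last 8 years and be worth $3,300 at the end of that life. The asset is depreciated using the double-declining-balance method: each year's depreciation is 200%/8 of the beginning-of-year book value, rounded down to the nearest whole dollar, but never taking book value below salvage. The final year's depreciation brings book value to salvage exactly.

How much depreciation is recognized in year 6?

$1,831

Depreciable base = $30,862 − $3,300 = $27,562.
Year 1: ⌊$30,862 × 200%/8⌋ = $7,715. Book value $23,147.
Year 2: ⌊$23,147 × 200%/8⌋ = $5,786. Book value $17,361.
Year 3: ⌊$17,361 × 200%/8⌋ = $4,340. Book value $13,021.
Year 4: ⌊$13,021 × 200%/8⌋ = $3,255. Book value $9,766.
Year 5: ⌊$9,766 × 200%/8⌋ = $2,441. Book value $7,325.
Year 6: ⌊$7,325 × 200%/8⌋ = $1,831. Book value $5,494.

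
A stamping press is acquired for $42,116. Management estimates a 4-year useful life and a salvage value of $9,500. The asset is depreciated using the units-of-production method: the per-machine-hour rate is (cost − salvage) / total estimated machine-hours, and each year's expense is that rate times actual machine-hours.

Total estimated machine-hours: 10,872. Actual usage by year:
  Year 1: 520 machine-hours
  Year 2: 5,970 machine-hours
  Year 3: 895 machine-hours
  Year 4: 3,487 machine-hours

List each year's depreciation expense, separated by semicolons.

$1,560; $17,910; $2,685; $10,461

Depreciable base = $42,116 − $9,500 = $32,616.
Rate = $32,616 / 10,872 machine-hours = $3 per machine-hour.
Year 1: 520 × $3 = $1,560. Book value $40,556.
Year 2: 5,970 × $3 = $17,910. Book value $22,646.
Year 3: 895 × $3 = $2,685. Book value $19,961.
Year 4: 3,487 × $3 = $10,461. Book value $9,500.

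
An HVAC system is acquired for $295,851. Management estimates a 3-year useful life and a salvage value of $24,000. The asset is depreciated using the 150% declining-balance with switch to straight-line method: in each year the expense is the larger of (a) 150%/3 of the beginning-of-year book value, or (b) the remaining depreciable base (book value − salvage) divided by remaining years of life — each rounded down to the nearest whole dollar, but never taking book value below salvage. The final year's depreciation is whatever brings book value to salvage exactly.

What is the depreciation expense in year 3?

$49,963

Depreciable base = $295,851 − $24,000 = $271,851.
Year 1: DB = ⌊$295,851 × 150%/3⌋ = $147,925; SL = ⌊$271,851/3⌋ = $90,617 → take DB $147,925. Book value $147,926.
Year 2: DB = ⌊$147,926 × 150%/3⌋ = $73,963; SL = ⌊$123,926/2⌋ = $61,963 → take DB $73,963. Book value $73,963.
Year 3 (final): $73,963 − $24,000 = $49,963. Book value $24,000.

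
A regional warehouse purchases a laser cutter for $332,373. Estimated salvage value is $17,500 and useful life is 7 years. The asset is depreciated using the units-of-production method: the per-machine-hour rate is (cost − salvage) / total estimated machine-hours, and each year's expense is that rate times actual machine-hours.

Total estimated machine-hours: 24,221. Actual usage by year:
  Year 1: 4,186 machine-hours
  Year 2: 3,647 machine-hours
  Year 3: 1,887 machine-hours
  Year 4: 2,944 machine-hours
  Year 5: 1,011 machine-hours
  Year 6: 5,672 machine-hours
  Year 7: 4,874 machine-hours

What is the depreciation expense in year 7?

$63,362

Depreciable base = $332,373 − $17,500 = $314,873.
Rate = $314,873 / 24,221 machine-hours = $13 per machine-hour.
Year 1: 4,186 × $13 = $54,418. Book value $277,955.
Year 2: 3,647 × $13 = $47,411. Book value $230,544.
Year 3: 1,887 × $13 = $24,531. Book value $206,013.
Year 4: 2,944 × $13 = $38,272. Book value $167,741.
Year 5: 1,011 × $13 = $13,143. Book value $154,598.
Year 6: 5,672 × $13 = $73,736. Book value $80,862.
Year 7: 4,874 × $13 = $63,362. Book value $17,500.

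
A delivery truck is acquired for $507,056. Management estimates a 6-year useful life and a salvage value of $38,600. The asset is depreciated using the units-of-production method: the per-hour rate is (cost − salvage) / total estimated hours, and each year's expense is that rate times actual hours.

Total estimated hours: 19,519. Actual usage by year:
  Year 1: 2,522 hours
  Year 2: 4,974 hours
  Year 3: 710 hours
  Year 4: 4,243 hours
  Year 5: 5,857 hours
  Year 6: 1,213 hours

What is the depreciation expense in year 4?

Depreciable base = $507,056 − $38,600 = $468,456.
Rate = $468,456 / 19,519 hours = $24 per hour.
Year 1: 2,522 × $24 = $60,528. Book value $446,528.
Year 2: 4,974 × $24 = $119,376. Book value $327,152.
Year 3: 710 × $24 = $17,040. Book value $310,112.
Year 4: 4,243 × $24 = $101,832. Book value $208,280.

$101,832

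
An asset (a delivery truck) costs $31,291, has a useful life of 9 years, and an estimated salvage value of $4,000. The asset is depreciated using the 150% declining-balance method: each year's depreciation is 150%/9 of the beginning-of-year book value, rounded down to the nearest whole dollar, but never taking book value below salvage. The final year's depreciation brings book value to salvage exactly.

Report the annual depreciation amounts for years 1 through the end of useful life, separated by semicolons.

Depreciable base = $31,291 − $4,000 = $27,291.
Year 1: ⌊$31,291 × 150%/9⌋ = $5,215. Book value $26,076.
Year 2: ⌊$26,076 × 150%/9⌋ = $4,346. Book value $21,730.
Year 3: ⌊$21,730 × 150%/9⌋ = $3,621. Book value $18,109.
Year 4: ⌊$18,109 × 150%/9⌋ = $3,018. Book value $15,091.
Year 5: ⌊$15,091 × 150%/9⌋ = $2,515. Book value $12,576.
Year 6: ⌊$12,576 × 150%/9⌋ = $2,096. Book value $10,480.
Year 7: ⌊$10,480 × 150%/9⌋ = $1,746. Book value $8,734.
Year 8: ⌊$8,734 × 150%/9⌋ = $1,455. Book value $7,279.
Year 9 (final): $7,279 − $4,000 = $3,279. Book value $4,000.

$5,215; $4,346; $3,621; $3,018; $2,515; $2,096; $1,746; $1,455; $3,279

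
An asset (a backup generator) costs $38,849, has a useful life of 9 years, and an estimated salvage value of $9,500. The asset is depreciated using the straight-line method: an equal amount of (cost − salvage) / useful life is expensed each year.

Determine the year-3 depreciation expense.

$3,261

Depreciable base = $38,849 − $9,500 = $29,349.
Annual expense = $29,349 / 9 = $3,261.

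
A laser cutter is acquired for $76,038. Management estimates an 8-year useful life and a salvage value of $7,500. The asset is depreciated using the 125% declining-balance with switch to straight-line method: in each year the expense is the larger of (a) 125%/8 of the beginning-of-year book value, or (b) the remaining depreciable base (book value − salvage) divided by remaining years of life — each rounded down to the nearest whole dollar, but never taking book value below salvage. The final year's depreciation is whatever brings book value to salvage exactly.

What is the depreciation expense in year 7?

$7,635

Depreciable base = $76,038 − $7,500 = $68,538.
Year 1: DB = ⌊$76,038 × 125%/8⌋ = $11,880; SL = ⌊$68,538/8⌋ = $8,567 → take DB $11,880. Book value $64,158.
Year 2: DB = ⌊$64,158 × 125%/8⌋ = $10,024; SL = ⌊$56,658/7⌋ = $8,094 → take DB $10,024. Book value $54,134.
Year 3: DB = ⌊$54,134 × 125%/8⌋ = $8,458; SL = ⌊$46,634/6⌋ = $7,772 → take DB $8,458. Book value $45,676.
Year 4: DB = ⌊$45,676 × 125%/8⌋ = $7,136; SL = ⌊$38,176/5⌋ = $7,635 → take SL $7,635. Book value $38,041.
Year 5: DB = ⌊$38,041 × 125%/8⌋ = $5,943; SL = ⌊$30,541/4⌋ = $7,635 → take SL $7,635. Book value $30,406.
Year 6: DB = ⌊$30,406 × 125%/8⌋ = $4,750; SL = ⌊$22,906/3⌋ = $7,635 → take SL $7,635. Book value $22,771.
Year 7: DB = ⌊$22,771 × 125%/8⌋ = $3,557; SL = ⌊$15,271/2⌋ = $7,635 → take SL $7,635. Book value $15,136.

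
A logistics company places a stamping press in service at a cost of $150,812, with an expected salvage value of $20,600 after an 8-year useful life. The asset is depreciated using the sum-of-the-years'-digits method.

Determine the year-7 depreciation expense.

$7,234

Depreciable base = $150,812 − $20,600 = $130,212.
Sum of the years' digits = 8+7+6+5+4+3+2+1 = 36.
Year 1: $130,212 × 8/36 = $28,936. Book value $121,876.
Year 2: $130,212 × 7/36 = $25,319. Book value $96,557.
Year 3: $130,212 × 6/36 = $21,702. Book value $74,855.
Year 4: $130,212 × 5/36 = $18,085. Book value $56,770.
Year 5: $130,212 × 4/36 = $14,468. Book value $42,302.
Year 6: $130,212 × 3/36 = $10,851. Book value $31,451.
Year 7: $130,212 × 2/36 = $7,234. Book value $24,217.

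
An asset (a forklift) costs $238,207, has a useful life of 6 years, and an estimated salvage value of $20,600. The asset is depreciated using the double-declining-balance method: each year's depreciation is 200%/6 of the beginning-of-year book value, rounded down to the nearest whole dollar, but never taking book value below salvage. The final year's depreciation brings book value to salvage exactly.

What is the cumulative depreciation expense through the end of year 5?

$206,837

Depreciable base = $238,207 − $20,600 = $217,607.
Year 1: ⌊$238,207 × 200%/6⌋ = $79,402. Book value $158,805.
Year 2: ⌊$158,805 × 200%/6⌋ = $52,935. Book value $105,870.
Year 3: ⌊$105,870 × 200%/6⌋ = $35,290. Book value $70,580.
Year 4: ⌊$70,580 × 200%/6⌋ = $23,526. Book value $47,054.
Year 5: ⌊$47,054 × 200%/6⌋ = $15,684. Book value $31,370.
Accumulated through year 5 = $238,207 − $31,370 = $206,837.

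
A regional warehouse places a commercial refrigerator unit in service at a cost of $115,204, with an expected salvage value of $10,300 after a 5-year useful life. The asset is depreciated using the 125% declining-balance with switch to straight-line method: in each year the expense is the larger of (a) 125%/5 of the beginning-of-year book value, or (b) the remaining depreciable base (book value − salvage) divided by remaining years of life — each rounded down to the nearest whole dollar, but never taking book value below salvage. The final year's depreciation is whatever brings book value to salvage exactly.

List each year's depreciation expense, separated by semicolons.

Depreciable base = $115,204 − $10,300 = $104,904.
Year 1: DB = ⌊$115,204 × 125%/5⌋ = $28,801; SL = ⌊$104,904/5⌋ = $20,980 → take DB $28,801. Book value $86,403.
Year 2: DB = ⌊$86,403 × 125%/5⌋ = $21,600; SL = ⌊$76,103/4⌋ = $19,025 → take DB $21,600. Book value $64,803.
Year 3: DB = ⌊$64,803 × 125%/5⌋ = $16,200; SL = ⌊$54,503/3⌋ = $18,167 → take SL $18,167. Book value $46,636.
Year 4: DB = ⌊$46,636 × 125%/5⌋ = $11,659; SL = ⌊$36,336/2⌋ = $18,168 → take SL $18,168. Book value $28,468.
Year 5 (final): $28,468 − $10,300 = $18,168. Book value $10,300.

$28,801; $21,600; $18,167; $18,168; $18,168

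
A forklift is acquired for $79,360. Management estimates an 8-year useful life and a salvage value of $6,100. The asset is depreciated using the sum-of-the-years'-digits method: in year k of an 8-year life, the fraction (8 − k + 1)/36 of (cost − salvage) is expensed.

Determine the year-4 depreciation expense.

Depreciable base = $79,360 − $6,100 = $73,260.
Sum of the years' digits = 8+7+6+5+4+3+2+1 = 36.
Year 1: $73,260 × 8/36 = $16,280. Book value $63,080.
Year 2: $73,260 × 7/36 = $14,245. Book value $48,835.
Year 3: $73,260 × 6/36 = $12,210. Book value $36,625.
Year 4: $73,260 × 5/36 = $10,175. Book value $26,450.

$10,175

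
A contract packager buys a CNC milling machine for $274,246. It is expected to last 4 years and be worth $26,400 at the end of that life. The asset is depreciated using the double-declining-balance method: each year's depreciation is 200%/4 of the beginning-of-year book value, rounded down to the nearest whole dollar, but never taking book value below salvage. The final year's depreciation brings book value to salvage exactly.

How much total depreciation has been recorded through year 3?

$239,965

Depreciable base = $274,246 − $26,400 = $247,846.
Year 1: ⌊$274,246 × 200%/4⌋ = $137,123. Book value $137,123.
Year 2: ⌊$137,123 × 200%/4⌋ = $68,561. Book value $68,562.
Year 3: ⌊$68,562 × 200%/4⌋ = $34,281. Book value $34,281.
Accumulated through year 3 = $274,246 − $34,281 = $239,965.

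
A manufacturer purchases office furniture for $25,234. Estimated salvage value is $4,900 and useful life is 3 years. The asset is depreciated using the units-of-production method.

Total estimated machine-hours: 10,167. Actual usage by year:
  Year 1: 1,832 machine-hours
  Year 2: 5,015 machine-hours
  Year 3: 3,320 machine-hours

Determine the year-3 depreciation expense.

Depreciable base = $25,234 − $4,900 = $20,334.
Rate = $20,334 / 10,167 machine-hours = $2 per machine-hour.
Year 1: 1,832 × $2 = $3,664. Book value $21,570.
Year 2: 5,015 × $2 = $10,030. Book value $11,540.
Year 3: 3,320 × $2 = $6,640. Book value $4,900.

$6,640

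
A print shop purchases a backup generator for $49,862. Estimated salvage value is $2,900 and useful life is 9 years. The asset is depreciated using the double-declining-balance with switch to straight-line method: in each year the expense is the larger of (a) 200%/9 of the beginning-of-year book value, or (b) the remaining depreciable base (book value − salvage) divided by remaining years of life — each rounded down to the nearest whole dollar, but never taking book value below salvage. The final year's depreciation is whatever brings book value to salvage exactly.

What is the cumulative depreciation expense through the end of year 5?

$35,669

Depreciable base = $49,862 − $2,900 = $46,962.
Year 1: DB = ⌊$49,862 × 200%/9⌋ = $11,080; SL = ⌊$46,962/9⌋ = $5,218 → take DB $11,080. Book value $38,782.
Year 2: DB = ⌊$38,782 × 200%/9⌋ = $8,618; SL = ⌊$35,882/8⌋ = $4,485 → take DB $8,618. Book value $30,164.
Year 3: DB = ⌊$30,164 × 200%/9⌋ = $6,703; SL = ⌊$27,264/7⌋ = $3,894 → take DB $6,703. Book value $23,461.
Year 4: DB = ⌊$23,461 × 200%/9⌋ = $5,213; SL = ⌊$20,561/6⌋ = $3,426 → take DB $5,213. Book value $18,248.
Year 5: DB = ⌊$18,248 × 200%/9⌋ = $4,055; SL = ⌊$15,348/5⌋ = $3,069 → take DB $4,055. Book value $14,193.
Accumulated through year 5 = $49,862 − $14,193 = $35,669.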